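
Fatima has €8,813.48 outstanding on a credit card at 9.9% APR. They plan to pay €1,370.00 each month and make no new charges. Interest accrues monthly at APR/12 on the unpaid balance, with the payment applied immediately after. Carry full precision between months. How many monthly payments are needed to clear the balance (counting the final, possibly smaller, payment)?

Monthly rate r = 9.9%/12 = 0.825% = 0.00825.
Recurrence: B ← B·(1+r) − €1,370.00.
Month 1: interest €72.71; balance after payment €7,516.19.
Month 2: interest €62.01; balance after payment €6,208.20.
Closed form: n = −ln(1 − rB₀/P)/ln(1+r) = −ln(0.94693)/ln(1.00825) ≈ 6.637, so the balance reaches zero during payment 7.

7 months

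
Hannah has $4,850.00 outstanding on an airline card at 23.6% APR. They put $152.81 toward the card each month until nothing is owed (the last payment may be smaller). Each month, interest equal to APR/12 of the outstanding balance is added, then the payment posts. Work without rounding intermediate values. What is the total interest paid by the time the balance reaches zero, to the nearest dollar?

$2,829

Monthly rate r = 23.6%/12 = 1.96667% = 0.0196667.
Payoff takes n = ⌈−ln(1 − rB₀/P)/ln(1+r)⌉ = ⌈50.251⌉ = 51 payments; the last is $38.71.
Total paid = 50·$152.81 + $38.71 = $7,679.21.
Total interest = total paid − principal = $7,679.21 − $4,850.00 = $2,829.21.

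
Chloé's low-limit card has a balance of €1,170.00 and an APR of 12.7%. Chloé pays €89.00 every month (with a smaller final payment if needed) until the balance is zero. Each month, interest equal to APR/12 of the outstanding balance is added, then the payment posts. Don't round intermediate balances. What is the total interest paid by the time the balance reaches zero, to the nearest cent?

€96.56

Monthly rate r = 12.7%/12 = 1.05833% = 0.0105833.
Payoff takes n = ⌈−ln(1 − rB₀/P)/ln(1+r)⌉ = ⌈14.230⌉ = 15 payments; the last is €20.56.
Total paid = 14·€89.00 + €20.56 = €1,266.56.
Total interest = total paid − principal = €1,266.56 − €1,170.00 = €96.56.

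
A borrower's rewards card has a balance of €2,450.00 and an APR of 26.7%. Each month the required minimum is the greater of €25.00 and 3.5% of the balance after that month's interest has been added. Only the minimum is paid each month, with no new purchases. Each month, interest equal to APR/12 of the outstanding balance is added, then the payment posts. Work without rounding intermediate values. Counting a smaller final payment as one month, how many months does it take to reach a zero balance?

137 months

Monthly rate r = 26.7%/12 = 2.225% = 0.02225.
While 3.5% of the post-interest balance exceeds €25.00, each month B ← (B·(1+r))·(1 − 0.035), i.e. B shrinks by the factor (1+r)·0.965 = 0.98647.
This holds for months 1–93. Entering month 94 the balance is €690.27; 3.5% of the post-interest balance is now below €25.00, so the flat €25.00 minimum applies from here.
From month 94 a fixed €25.00 at rate r clears €690.27 in 44 more payments. Total: 93 + 44 = 137 months.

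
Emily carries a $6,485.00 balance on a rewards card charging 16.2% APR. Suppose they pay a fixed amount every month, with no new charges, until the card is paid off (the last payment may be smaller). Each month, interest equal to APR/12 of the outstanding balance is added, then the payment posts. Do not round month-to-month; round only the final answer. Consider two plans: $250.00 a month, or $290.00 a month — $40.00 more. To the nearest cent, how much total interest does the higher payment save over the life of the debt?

Monthly rate r = 16.2%/12 = 1.35% = 0.0135.
At $250.00/mo: n = ⌈−ln(1 − rB₀/P)/ln(1+r)⌉ = 33 payments (last $36.85); total interest = total paid − $6,485.00 = $1,551.85.
At $290.00/mo: 27 payments (last $232.23); total interest $1,287.23.
Interest saved = $1,551.85 − $1,287.23 = $264.62.

$264.62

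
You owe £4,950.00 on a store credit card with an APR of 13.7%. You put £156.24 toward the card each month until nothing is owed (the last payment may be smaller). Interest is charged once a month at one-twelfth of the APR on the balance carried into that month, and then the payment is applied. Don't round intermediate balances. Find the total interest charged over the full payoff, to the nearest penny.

£1,229.25

Monthly rate r = 13.7%/12 = 1.14167% = 0.0114167.
Payoff takes n = ⌈−ln(1 − rB₀/P)/ln(1+r)⌉ = ⌈39.548⌉ = 40 payments; the last is £85.89.
Total paid = 39·£156.24 + £85.89 = £6,179.25.
Total interest = total paid − principal = £6,179.25 − £4,950.00 = £1,229.25.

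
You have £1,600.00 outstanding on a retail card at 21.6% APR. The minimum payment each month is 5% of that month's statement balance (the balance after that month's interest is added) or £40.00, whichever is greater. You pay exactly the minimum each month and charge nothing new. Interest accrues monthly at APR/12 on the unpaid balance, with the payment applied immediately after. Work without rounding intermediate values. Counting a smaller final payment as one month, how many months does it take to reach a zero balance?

Monthly rate r = 21.6%/12 = 1.8% = 0.018.
While 5% of the post-interest balance exceeds £40.00, each month B ← (B·(1+r))·(1 − 0.05), i.e. B shrinks by the factor (1+r)·0.95 = 0.9671.
This holds for months 1–22. Entering month 23 the balance is £766.46; 5% of the post-interest balance is now below £40.00, so the flat £40.00 minimum applies from here.
From month 23 a fixed £40.00 at rate r clears £766.46 in 24 more payments. Total: 22 + 24 = 46 months.

46 months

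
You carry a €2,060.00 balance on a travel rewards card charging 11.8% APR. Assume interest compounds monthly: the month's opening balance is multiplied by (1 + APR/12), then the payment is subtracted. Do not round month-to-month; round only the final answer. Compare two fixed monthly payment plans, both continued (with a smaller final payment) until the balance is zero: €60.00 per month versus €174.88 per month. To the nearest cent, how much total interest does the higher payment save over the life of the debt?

€325.31

Monthly rate r = 11.8%/12 = 0.983333% = 0.00983333.
At €60.00/mo: n = ⌈−ln(1 − rB₀/P)/ln(1+r)⌉ = 43 payments (last €5.67); total interest = total paid − €2,060.00 = €465.67.
At €174.88/mo: 13 payments (last €101.80); total interest €140.36.
Interest saved = €465.67 − €140.36 = €325.31.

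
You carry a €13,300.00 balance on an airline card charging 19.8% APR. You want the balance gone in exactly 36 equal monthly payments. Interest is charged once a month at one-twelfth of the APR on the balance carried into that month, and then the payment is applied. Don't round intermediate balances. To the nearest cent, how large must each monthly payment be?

Monthly rate r = 19.8%/12 = 1.65% = 0.0165.
Level-payment amortization: P = B₀·r / (1 − (1+r)^(−n)) = 13300.00·0.0165 / (1 − 1.0165^(−36)).
Denominator 1 − (1+r)^(−36) = 0.445202861.
P = 219.45 / 0.445202861 ≈ 492.92.

€492.92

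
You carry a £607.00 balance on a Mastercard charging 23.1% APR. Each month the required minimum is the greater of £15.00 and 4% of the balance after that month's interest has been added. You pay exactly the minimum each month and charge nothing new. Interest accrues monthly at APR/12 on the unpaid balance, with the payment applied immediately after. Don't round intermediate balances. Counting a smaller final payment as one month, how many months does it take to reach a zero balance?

Monthly rate r = 23.1%/12 = 1.925% = 0.01925.
While 4% of the post-interest balance exceeds £15.00, each month B ← (B·(1+r))·(1 − 0.04), i.e. B shrinks by the factor (1+r)·0.96 = 0.97848.
This holds for months 1–24. Entering month 25 the balance is £360.11; 4% of the post-interest balance is now below £15.00, so the flat £15.00 minimum applies from here.
From month 25 a fixed £15.00 at rate r clears £360.11 in 33 more payments. Total: 24 + 33 = 57 months.

57 months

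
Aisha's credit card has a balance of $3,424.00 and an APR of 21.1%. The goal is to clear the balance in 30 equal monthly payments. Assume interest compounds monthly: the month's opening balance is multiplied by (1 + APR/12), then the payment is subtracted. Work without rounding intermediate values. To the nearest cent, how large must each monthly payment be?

Monthly rate r = 21.1%/12 = 1.75833% = 0.0175833.
Level-payment amortization: P = B₀·r / (1 − (1+r)^(−n)) = 3424.00·0.0175833 / (1 − 1.01758^(−30)).
Denominator 1 − (1+r)^(−30) = 0.40721058.
P = 60.2053 / 0.40721058 ≈ 147.85.

$147.85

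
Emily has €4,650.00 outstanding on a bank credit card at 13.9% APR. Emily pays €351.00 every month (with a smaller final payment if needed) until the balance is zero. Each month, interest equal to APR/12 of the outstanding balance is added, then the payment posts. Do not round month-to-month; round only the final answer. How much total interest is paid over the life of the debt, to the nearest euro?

€428

Monthly rate r = 13.9%/12 = 1.15833% = 0.0115833.
Payoff takes n = ⌈−ln(1 − rB₀/P)/ln(1+r)⌉ = ⌈14.465⌉ = 15 payments; the last is €163.76.
Total paid = 14·€351.00 + €163.76 = €5,077.76.
Total interest = total paid − principal = €5,077.76 − €4,650.00 = €427.76.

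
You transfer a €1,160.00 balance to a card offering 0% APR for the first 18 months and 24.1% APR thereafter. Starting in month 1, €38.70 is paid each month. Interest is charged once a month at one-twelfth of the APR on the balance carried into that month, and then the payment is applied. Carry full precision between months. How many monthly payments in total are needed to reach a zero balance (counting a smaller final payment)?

32 payments

Promo months 1–18 at r₀ = 0%/12 = 0; months 19+ at r₁ = 24.1%/12 = 0.0200833.
After month 18 (no interest yet): B = €1,160.00 − 18·€38.70 = €463.40.
Then at r₁ with €38.70/mo: n₂ = −ln(1 − r₁·B/P)/ln(1+r₁) ≈ 13.83 → 14 more payments.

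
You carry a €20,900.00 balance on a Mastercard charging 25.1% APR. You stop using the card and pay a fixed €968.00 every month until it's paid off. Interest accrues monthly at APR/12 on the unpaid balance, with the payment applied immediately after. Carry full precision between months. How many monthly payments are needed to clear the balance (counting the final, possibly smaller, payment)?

Monthly rate r = 25.1%/12 = 2.09167% = 0.0209167.
Recurrence: B ← B·(1+r) − €968.00.
Month 1: interest €437.16; balance after payment €20,369.16.
Month 2: interest €426.05; balance after payment €19,827.21.
Closed form: n = −ln(1 − rB₀/P)/ln(1+r) = −ln(0.54839)/ln(1.02092) ≈ 29.021, so the balance reaches zero during payment 30.

30 payments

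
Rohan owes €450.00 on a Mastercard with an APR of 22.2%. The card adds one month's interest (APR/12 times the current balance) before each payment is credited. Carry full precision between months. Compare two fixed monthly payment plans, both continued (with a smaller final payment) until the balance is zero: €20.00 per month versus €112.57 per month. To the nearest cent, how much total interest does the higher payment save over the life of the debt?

Monthly rate r = 22.2%/12 = 1.85% = 0.0185.
At €20.00/mo: n = ⌈−ln(1 − rB₀/P)/ln(1+r)⌉ = 30 payments (last €7.34); total interest = total paid − €450.00 = €137.34.
At €112.57/mo: 5 payments (last €21.70); total interest €21.98.
Interest saved = €137.34 − €21.98 = €115.36.

€115.36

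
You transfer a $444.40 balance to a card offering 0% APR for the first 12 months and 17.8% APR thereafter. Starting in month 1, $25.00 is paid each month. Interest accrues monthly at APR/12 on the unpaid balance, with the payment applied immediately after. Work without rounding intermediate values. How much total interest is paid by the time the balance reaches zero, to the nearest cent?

Promo months 1–12 at r₀ = 0%/12 = 0; months 13+ at r₁ = 17.8%/12 = 0.0148333.
After month 12 (no interest yet): B = $444.40 − 12·$25.00 = $144.40.
Then at r₁ with $25.00/mo: n₂ = −ln(1 − r₁·B/P)/ln(1+r₁) ≈ 6.08 → 7 more payments.
Total paid = 18·$25.00 + $2.09 = $452.09; interest = $452.09 − $444.40 = $7.69.

$7.69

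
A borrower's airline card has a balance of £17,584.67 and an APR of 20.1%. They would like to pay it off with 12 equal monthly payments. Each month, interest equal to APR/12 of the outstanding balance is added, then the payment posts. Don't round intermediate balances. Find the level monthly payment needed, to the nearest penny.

£1,629.79

Monthly rate r = 20.1%/12 = 1.675% = 0.01675.
Level-payment amortization: P = B₀·r / (1 − (1+r)^(−n)) = 17584.67·0.01675 / (1 − 1.01675^(−12)).
Denominator 1 − (1+r)^(−12) = 0.180724765.
P = 294.543 / 0.180724765 ≈ 1629.79.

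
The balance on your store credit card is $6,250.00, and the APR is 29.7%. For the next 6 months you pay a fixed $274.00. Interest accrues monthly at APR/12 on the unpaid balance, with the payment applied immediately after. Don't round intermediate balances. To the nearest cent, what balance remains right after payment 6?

Monthly rate r = 29.7%/12 = 2.475% = 0.02475.
Each month: B ← B·(1+r) − $274.00.
Month 1: interest $154.69; balance after payment $6,130.69.
Month 2: interest $151.73; balance after payment $6,008.42.
Month 3: interest $148.71; balance after payment $5,883.13.
Month 4: interest $145.61; balance after payment $5,754.74.
Month 5: interest $142.43; balance after payment $5,623.17.
Month 6: interest $139.17; balance after payment $5,488.34.

$5,488.34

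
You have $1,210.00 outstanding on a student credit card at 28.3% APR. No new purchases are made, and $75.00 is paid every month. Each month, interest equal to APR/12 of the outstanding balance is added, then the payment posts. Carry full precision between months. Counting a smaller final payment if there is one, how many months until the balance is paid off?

21 payments

Monthly rate r = 28.3%/12 = 2.35833% = 0.0235833.
Recurrence: B ← B·(1+r) − $75.00.
Month 1: interest $28.54; balance after payment $1,163.54.
Month 2: interest $27.44; balance after payment $1,115.98.
Closed form: n = −ln(1 − rB₀/P)/ln(1+r) = −ln(0.61952)/ln(1.02358) ≈ 20.541, so the balance reaches zero during payment 21.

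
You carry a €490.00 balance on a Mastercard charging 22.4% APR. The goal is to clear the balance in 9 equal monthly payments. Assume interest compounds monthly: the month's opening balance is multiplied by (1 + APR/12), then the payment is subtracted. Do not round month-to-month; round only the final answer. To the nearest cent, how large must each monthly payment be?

Monthly rate r = 22.4%/12 = 1.86667% = 0.0186667.
Level-payment amortization: P = B₀·r / (1 − (1+r)^(−n)) = 490.00·0.0186667 / (1 − 1.01867^(−9)).
Denominator 1 − (1+r)^(−9) = 0.153335904.
P = 9.14667 / 0.153335904 ≈ 59.65.

€59.65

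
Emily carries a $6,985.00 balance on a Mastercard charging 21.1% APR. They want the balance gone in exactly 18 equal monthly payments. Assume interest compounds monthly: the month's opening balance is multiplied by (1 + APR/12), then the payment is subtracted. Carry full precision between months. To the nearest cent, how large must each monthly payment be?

Monthly rate r = 21.1%/12 = 1.75833% = 0.0175833.
Level-payment amortization: P = B₀·r / (1 − (1+r)^(−n)) = 6985.00·0.0175833 / (1 − 1.01758^(−18)).
Denominator 1 − (1+r)^(−18) = 0.26929805.
P = 122.82 / 0.26929805 ≈ 456.07.

$456.07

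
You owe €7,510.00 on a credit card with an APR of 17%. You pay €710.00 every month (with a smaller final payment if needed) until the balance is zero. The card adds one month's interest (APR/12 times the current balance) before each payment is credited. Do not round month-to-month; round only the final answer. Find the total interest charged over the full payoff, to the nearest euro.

€685

Monthly rate r = 17%/12 = 1.41667% = 0.0141667.
Payoff takes n = ⌈−ln(1 − rB₀/P)/ln(1+r)⌉ = ⌈11.540⌉ = 12 payments; the last is €384.81.
Total paid = 11·€710.00 + €384.81 = €8,194.81.
Total interest = total paid − principal = €8,194.81 − €7,510.00 = €684.81.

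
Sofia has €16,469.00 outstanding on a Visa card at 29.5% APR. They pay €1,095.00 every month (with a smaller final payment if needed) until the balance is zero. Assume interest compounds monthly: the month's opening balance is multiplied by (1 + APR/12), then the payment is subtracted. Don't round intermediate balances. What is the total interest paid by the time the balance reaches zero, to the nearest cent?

Monthly rate r = 29.5%/12 = 2.45833% = 0.0245833.
Payoff takes n = ⌈−ln(1 − rB₀/P)/ln(1+r)⌉ = ⌈19.008⌉ = 20 payments; the last is €8.44.
Total paid = 19·€1,095.00 + €8.44 = €20,813.44.
Total interest = total paid − principal = €20,813.44 − €16,469.00 = €4,344.44.

€4,344.44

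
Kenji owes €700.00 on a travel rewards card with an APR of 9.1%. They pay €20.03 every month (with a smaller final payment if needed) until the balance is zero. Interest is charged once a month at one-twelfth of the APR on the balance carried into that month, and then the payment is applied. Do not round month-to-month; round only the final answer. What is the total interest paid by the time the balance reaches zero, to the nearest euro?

€116

Monthly rate r = 9.1%/12 = 0.758333% = 0.00758333.
Payoff takes n = ⌈−ln(1 − rB₀/P)/ln(1+r)⌉ = ⌈40.757⌉ = 41 payments; the last is €15.18.
Total paid = 40·€20.03 + €15.18 = €816.38.
Total interest = total paid − principal = €816.38 − €700.00 = €116.38.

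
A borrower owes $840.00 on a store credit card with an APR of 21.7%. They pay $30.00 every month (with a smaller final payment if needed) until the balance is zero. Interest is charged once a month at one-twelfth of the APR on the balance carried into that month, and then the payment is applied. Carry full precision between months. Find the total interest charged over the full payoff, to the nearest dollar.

Monthly rate r = 21.7%/12 = 1.80833% = 0.0180833.
Payoff takes n = ⌈−ln(1 − rB₀/P)/ln(1+r)⌉ = ⌈39.388⌉ = 40 payments; the last is $11.69.
Total paid = 39·$30.00 + $11.69 = $1,181.69.
Total interest = total paid − principal = $1,181.69 − $840.00 = $341.69.

$342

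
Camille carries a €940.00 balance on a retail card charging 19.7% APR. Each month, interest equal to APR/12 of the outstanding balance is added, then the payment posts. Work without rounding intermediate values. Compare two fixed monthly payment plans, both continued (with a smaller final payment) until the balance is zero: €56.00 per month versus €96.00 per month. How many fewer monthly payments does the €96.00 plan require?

Monthly rate r = 19.7%/12 = 1.64167% = 0.0164167.
At €56.00/mo: n = ⌈−ln(1 − rB₀/P)/ln(1+r)⌉ = 20 payments (last €44.71); total interest = total paid − €940.00 = €168.71.
At €96.00/mo: 11 payments (last €73.30); total interest €93.30.
Payments saved = 20 − 11 = 9.

9 fewer payments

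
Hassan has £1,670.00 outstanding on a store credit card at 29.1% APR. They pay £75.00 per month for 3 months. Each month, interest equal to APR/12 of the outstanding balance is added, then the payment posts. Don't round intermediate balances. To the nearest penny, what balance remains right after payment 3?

Monthly rate r = 29.1%/12 = 2.425% = 0.02425.
Each month: B ← B·(1+r) − £75.00.
Month 1: interest £40.50; balance after payment £1,635.50.
Month 2: interest £39.66; balance after payment £1,600.16.
Month 3: interest £38.80; balance after payment £1,563.96.

£1,563.96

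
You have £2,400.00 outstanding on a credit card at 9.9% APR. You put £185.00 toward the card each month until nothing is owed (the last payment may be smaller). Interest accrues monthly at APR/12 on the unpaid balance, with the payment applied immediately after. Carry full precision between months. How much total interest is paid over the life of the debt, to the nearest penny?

£148.99

Monthly rate r = 9.9%/12 = 0.825% = 0.00825.
Payoff takes n = ⌈−ln(1 − rB₀/P)/ln(1+r)⌉ = ⌈13.778⌉ = 14 payments; the last is £143.99.
Total paid = 13·£185.00 + £143.99 = £2,548.99.
Total interest = total paid − principal = £2,548.99 − £2,400.00 = £148.99.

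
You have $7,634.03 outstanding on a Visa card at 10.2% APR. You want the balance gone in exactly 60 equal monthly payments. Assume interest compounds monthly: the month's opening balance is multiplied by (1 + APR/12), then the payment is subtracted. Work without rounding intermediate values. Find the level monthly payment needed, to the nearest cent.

Monthly rate r = 10.2%/12 = 0.85% = 0.0085.
Level-payment amortization: P = B₀·r / (1 − (1+r)^(−n)) = 7634.03·0.0085 / (1 − 1.0085^(−60)).
Denominator 1 − (1+r)^(−60) = 0.39820878.
P = 64.8893 / 0.39820878 ≈ 162.95.

$162.95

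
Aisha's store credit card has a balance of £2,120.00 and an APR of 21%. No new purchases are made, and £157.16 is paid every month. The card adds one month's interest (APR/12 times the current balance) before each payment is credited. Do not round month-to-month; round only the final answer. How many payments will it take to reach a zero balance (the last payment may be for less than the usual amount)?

16 payments

Monthly rate r = 21%/12 = 1.75% = 0.0175.
Recurrence: B ← B·(1+r) − £157.16.
Month 1: interest £37.10; balance after payment £1,999.94.
Month 2: interest £35.00; balance after payment £1,877.78.
Closed form: n = −ln(1 − rB₀/P)/ln(1+r) = −ln(0.76393)/ln(1.0175) ≈ 15.521, so the balance reaches zero during payment 16.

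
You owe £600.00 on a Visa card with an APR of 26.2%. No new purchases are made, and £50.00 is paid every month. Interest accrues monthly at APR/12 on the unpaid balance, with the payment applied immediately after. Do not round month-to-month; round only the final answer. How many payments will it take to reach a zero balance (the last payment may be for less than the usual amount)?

Monthly rate r = 26.2%/12 = 2.18333% = 0.0218333.
Recurrence: B ← B·(1+r) − £50.00.
Month 1: interest £13.10; balance after payment £563.10.
Month 2: interest £12.29; balance after payment £525.39.
Closed form: n = −ln(1 − rB₀/P)/ln(1+r) = −ln(0.738)/ln(1.02183) ≈ 14.066, so the balance reaches zero during payment 15.

15 payments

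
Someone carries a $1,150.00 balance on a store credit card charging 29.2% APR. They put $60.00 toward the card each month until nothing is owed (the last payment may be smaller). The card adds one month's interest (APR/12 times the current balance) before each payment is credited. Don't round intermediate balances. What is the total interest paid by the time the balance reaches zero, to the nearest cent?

$417.56

Monthly rate r = 29.2%/12 = 2.43333% = 0.0243333.
Payoff takes n = ⌈−ln(1 − rB₀/P)/ln(1+r)⌉ = ⌈26.125⌉ = 27 payments; the last is $7.56.
Total paid = 26·$60.00 + $7.56 = $1,567.56.
Total interest = total paid − principal = $1,567.56 − $1,150.00 = $417.56.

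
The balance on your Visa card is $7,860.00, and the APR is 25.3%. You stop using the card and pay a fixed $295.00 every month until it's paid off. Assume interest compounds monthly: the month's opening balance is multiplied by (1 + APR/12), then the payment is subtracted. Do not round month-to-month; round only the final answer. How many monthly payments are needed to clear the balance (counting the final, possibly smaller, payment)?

40 months

Monthly rate r = 25.3%/12 = 2.10833% = 0.0210833.
Recurrence: B ← B·(1+r) − $295.00.
Month 1: interest $165.72; balance after payment $7,730.72.
Month 2: interest $162.99; balance after payment $7,598.70.
Closed form: n = −ln(1 − rB₀/P)/ln(1+r) = −ln(0.43825)/ln(1.02108) ≈ 39.539, so the balance reaches zero during payment 40.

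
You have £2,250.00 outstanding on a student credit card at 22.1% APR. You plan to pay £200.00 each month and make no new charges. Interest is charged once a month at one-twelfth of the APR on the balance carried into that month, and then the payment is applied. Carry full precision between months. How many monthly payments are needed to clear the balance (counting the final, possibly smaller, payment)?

13 months

Monthly rate r = 22.1%/12 = 1.84167% = 0.0184167.
Recurrence: B ← B·(1+r) − £200.00.
Month 1: interest £41.44; balance after payment £2,091.44.
Month 2: interest £38.52; balance after payment £1,929.95.
Closed form: n = −ln(1 − rB₀/P)/ln(1+r) = −ln(0.79281)/ln(1.01842) ≈ 12.722, so the balance reaches zero during payment 13.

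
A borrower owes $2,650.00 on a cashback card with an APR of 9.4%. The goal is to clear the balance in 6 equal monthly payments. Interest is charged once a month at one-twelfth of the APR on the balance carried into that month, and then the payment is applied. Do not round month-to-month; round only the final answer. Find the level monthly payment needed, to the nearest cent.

Monthly rate r = 9.4%/12 = 0.783333% = 0.00783333.
Level-payment amortization: P = B₀·r / (1 − (1+r)^(−n)) = 2650.00·0.00783333 / (1 − 1.00783^(−6)).
Denominator 1 − (1+r)^(−6) = 0.0457378667.
P = 20.7583 / 0.0457378667 ≈ 453.85.

$453.85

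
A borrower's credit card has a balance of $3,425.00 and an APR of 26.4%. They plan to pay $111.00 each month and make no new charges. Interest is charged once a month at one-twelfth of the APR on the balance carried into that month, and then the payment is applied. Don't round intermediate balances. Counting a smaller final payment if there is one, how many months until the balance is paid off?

Monthly rate r = 26.4%/12 = 2.2% = 0.022.
Recurrence: B ← B·(1+r) − $111.00.
Month 1: interest $75.35; balance after payment $3,389.35.
Month 2: interest $74.57; balance after payment $3,352.92.
Closed form: n = −ln(1 − rB₀/P)/ln(1+r) = −ln(0.32117)/ln(1.022) ≈ 52.192, so the balance reaches zero during payment 53.

53 months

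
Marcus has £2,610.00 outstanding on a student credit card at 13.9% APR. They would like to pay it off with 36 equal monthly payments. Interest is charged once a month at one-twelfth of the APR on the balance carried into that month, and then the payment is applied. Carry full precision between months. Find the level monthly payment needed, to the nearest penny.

£89.08

Monthly rate r = 13.9%/12 = 1.15833% = 0.0115833.
Level-payment amortization: P = B₀·r / (1 − (1+r)^(−n)) = 2610.00·0.0115833 / (1 − 1.01158^(−36)).
Denominator 1 − (1+r)^(−36) = 0.339397753.
P = 30.2325 / 0.339397753 ≈ 89.08.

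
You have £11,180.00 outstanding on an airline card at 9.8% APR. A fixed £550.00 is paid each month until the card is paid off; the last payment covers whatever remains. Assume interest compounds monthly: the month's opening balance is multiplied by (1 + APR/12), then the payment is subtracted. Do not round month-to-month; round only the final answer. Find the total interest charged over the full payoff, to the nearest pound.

Monthly rate r = 9.8%/12 = 0.816667% = 0.00816667.
Payoff takes n = ⌈−ln(1 − rB₀/P)/ln(1+r)⌉ = ⌈22.319⌉ = 23 payments; the last is £175.77.
Total paid = 22·£550.00 + £175.77 = £12,275.77.
Total interest = total paid − principal = £12,275.77 − £11,180.00 = £1,095.77.

£1,096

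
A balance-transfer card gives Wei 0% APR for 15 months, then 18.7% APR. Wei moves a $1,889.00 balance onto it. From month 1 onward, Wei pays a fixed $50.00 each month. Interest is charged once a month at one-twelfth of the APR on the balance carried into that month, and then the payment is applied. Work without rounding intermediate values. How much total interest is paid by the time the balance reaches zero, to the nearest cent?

Promo months 1–15 at r₀ = 0%/12 = 0; months 16+ at r₁ = 18.7%/12 = 0.0155833.
After month 15 (no interest yet): B = $1,889.00 − 15·$50.00 = $1,139.00.
Then at r₁ with $50.00/mo: n₂ = −ln(1 − r₁·B/P)/ln(1+r₁) ≈ 28.36 → 29 more payments.
Total paid = 43·$50.00 + $17.93 = $2,167.93; interest = $2,167.93 − $1,889.00 = $278.93.

$278.93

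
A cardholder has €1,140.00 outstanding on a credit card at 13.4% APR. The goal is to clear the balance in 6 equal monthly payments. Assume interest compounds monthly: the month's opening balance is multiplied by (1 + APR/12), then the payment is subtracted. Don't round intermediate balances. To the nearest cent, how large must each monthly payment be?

€197.49

Monthly rate r = 13.4%/12 = 1.11667% = 0.0111667.
Level-payment amortization: P = B₀·r / (1 − (1+r)^(−n)) = 1140.00·0.0111667 / (1 − 1.01117^(−6)).
Denominator 1 − (1+r)^(−6) = 0.064457476.
P = 12.73 / 0.064457476 ≈ 197.49.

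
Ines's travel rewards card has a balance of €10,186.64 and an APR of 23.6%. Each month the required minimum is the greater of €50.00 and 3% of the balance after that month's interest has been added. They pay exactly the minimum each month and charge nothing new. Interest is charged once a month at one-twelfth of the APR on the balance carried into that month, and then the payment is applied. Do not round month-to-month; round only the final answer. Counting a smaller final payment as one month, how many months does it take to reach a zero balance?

220 months

Monthly rate r = 23.6%/12 = 1.96667% = 0.0196667.
While 3% of the post-interest balance exceeds €50.00, each month B ← (B·(1+r))·(1 − 0.03), i.e. B shrinks by the factor (1+r)·0.97 = 0.98908.
This holds for months 1–167. Entering month 168 the balance is €1,627.17; 3% of the post-interest balance is now below €50.00, so the flat €50.00 minimum applies from here.
From month 168 a fixed €50.00 at rate r clears €1,627.17 in 53 more payments. Total: 167 + 53 = 220 months.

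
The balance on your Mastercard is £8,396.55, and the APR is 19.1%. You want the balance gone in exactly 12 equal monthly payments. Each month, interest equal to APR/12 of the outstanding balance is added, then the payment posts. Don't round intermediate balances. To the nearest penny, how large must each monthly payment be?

£774.20

Monthly rate r = 19.1%/12 = 1.59167% = 0.0159167.
Level-payment amortization: P = B₀·r / (1 − (1+r)^(−n)) = 8396.55·0.0159167 / (1 − 1.01592^(−12)).
Denominator 1 − (1+r)^(−12) = 0.172623889.
P = 133.645 / 0.172623889 ≈ 774.20.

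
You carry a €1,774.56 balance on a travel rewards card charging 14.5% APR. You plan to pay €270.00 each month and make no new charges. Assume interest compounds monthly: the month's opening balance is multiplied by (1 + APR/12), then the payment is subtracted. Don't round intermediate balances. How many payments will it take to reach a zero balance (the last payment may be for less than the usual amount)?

7 months

Monthly rate r = 14.5%/12 = 1.20833% = 0.0120833.
Recurrence: B ← B·(1+r) − €270.00.
Month 1: interest €21.44; balance after payment €1,526.00.
Month 2: interest €18.44; balance after payment €1,274.44.
Closed form: n = −ln(1 − rB₀/P)/ln(1+r) = −ln(0.92058)/ln(1.01208) ≈ 6.889, so the balance reaches zero during payment 7.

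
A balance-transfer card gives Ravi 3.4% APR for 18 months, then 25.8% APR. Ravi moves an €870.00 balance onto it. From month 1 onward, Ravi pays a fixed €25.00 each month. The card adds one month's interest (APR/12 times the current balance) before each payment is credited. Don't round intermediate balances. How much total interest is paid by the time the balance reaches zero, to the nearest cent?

€162.57

Promo months 1–18 at r₀ = 3.4%/12 = 0.00283333; months 19+ at r₁ = 25.8%/12 = 0.0215.
After month 18: iterate B ← B·(1+r₀) − €25.00 for 18 months → €454.45.
Then at r₁ with €25.00/mo: n₂ = −ln(1 − r₁·B/P)/ln(1+r₁) ≈ 23.30 → 24 more payments.
Total paid = 41·€25.00 + €7.57 = €1,032.57; interest = €1,032.57 − €870.00 = €162.57.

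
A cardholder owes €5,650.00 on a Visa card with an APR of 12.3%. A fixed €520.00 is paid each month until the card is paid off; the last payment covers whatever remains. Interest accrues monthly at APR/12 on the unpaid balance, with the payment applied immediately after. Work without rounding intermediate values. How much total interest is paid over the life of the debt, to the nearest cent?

Monthly rate r = 12.3%/12 = 1.025% = 0.01025.
Payoff takes n = ⌈−ln(1 − rB₀/P)/ln(1+r)⌉ = ⌈11.578⌉ = 12 payments; the last is €301.42.
Total paid = 11·€520.00 + €301.42 = €6,021.42.
Total interest = total paid − principal = €6,021.42 − €5,650.00 = €371.42.

€371.42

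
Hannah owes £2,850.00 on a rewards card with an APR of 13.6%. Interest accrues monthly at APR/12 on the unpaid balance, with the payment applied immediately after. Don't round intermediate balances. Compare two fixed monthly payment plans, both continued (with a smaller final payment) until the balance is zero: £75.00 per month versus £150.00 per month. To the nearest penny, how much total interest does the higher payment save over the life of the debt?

Monthly rate r = 13.6%/12 = 1.13333% = 0.0113333.
At £75.00/mo: n = ⌈−ln(1 − rB₀/P)/ln(1+r)⌉ = 50 payments (last £73.74); total interest = total paid − £2,850.00 = £898.74.
At £150.00/mo: 22 payments (last £77.87); total interest £377.87.
Interest saved = £898.74 − £377.87 = £520.87.

£520.87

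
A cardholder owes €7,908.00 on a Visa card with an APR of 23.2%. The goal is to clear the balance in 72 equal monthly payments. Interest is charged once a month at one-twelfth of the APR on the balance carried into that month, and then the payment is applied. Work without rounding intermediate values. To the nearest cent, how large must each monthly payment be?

€204.37

Monthly rate r = 23.2%/12 = 1.93333% = 0.0193333.
Level-payment amortization: P = B₀·r / (1 − (1+r)^(−n)) = 7908.00·0.0193333 / (1 − 1.01933^(−72)).
Denominator 1 − (1+r)^(−72) = 0.74809795.
P = 152.888 / 0.74809795 ≈ 204.37.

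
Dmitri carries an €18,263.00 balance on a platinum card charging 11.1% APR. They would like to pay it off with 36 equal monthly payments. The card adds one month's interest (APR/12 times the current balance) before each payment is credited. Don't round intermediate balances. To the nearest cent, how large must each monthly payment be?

€598.77

Monthly rate r = 11.1%/12 = 0.925% = 0.00925.
Level-payment amortization: P = B₀·r / (1 − (1+r)^(−n)) = 18263.00·0.00925 / (1 − 1.00925^(−36)).
Denominator 1 − (1+r)^(−36) = 0.282131811.
P = 168.933 / 0.282131811 ≈ 598.77.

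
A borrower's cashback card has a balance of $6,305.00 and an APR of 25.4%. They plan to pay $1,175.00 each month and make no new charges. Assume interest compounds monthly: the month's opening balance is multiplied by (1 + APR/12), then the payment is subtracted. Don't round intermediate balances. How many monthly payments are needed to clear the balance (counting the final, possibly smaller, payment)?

Monthly rate r = 25.4%/12 = 2.11667% = 0.0211667.
Recurrence: B ← B·(1+r) − $1,175.00.
Month 1: interest $133.46; balance after payment $5,263.46.
Month 2: interest $111.41; balance after payment $4,199.87.
Month 3: interest $88.90; balance after payment $3,113.76.
Month 4: interest $65.91; balance after payment $2,004.67.
Month 5: interest $42.43; balance after payment $872.10.
Month 6: interest $18.46; balance after payment $0.00.

6 payments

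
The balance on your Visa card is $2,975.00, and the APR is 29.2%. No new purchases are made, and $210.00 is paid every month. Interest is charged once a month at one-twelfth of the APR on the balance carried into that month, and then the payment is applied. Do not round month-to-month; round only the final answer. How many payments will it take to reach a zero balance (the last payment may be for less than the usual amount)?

18 months

Monthly rate r = 29.2%/12 = 2.43333% = 0.0243333.
Recurrence: B ← B·(1+r) − $210.00.
Month 1: interest $72.39; balance after payment $2,837.39.
Month 2: interest $69.04; balance after payment $2,696.43.
Closed form: n = −ln(1 − rB₀/P)/ln(1+r) = −ln(0.65528)/ln(1.02433) ≈ 17.582, so the balance reaches zero during payment 18.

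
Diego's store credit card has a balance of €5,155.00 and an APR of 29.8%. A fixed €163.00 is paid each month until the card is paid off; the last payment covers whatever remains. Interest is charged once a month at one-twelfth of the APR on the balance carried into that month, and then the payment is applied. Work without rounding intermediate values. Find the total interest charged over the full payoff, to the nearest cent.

Monthly rate r = 29.8%/12 = 2.48333% = 0.0248333.
Payoff takes n = ⌈−ln(1 − rB₀/P)/ln(1+r)⌉ = ⌈62.734⌉ = 63 payments; the last is €119.96.
Total paid = 62·€163.00 + €119.96 = €10,225.96.
Total interest = total paid − principal = €10,225.96 − €5,155.00 = €5,070.96.

€5,070.96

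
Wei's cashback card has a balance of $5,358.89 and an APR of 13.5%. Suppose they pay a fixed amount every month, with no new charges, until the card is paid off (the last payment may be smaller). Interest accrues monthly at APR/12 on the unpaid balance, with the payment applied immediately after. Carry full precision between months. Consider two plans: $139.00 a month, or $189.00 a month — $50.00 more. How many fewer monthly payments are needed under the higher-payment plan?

16 fewer payments

Monthly rate r = 13.5%/12 = 1.125% = 0.01125.
At $139.00/mo: n = ⌈−ln(1 − rB₀/P)/ln(1+r)⌉ = 51 payments (last $115.82); total interest = total paid − $5,358.89 = $1,706.93.
At $189.00/mo: 35 payments (last $64.46); total interest $1,131.57.
Payments saved = 51 − 35 = 16.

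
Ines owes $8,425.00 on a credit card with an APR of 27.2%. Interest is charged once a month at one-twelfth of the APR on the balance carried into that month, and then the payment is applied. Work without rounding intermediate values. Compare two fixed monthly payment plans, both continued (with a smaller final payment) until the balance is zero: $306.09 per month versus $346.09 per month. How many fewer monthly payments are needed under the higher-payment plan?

Monthly rate r = 27.2%/12 = 2.26667% = 0.0226667.
At $306.09/mo: n = ⌈−ln(1 − rB₀/P)/ln(1+r)⌉ = 44 payments (last $193.23); total interest = total paid − $8,425.00 = $4,930.10.
At $346.09/mo: 36 payments (last $278.59); total interest $3,966.74.
Payments saved = 44 − 36 = 8.

8 fewer payments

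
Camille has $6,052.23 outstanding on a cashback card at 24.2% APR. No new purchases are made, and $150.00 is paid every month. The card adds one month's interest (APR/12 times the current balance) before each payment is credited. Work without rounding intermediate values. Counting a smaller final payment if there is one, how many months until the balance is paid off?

85 months

Monthly rate r = 24.2%/12 = 2.01667% = 0.0201667.
Recurrence: B ← B·(1+r) − $150.00.
Month 1: interest $122.05; balance after payment $6,024.28.
Month 2: interest $121.49; balance after payment $5,995.77.
Closed form: n = −ln(1 − rB₀/P)/ln(1+r) = −ln(0.18631)/ln(1.02017) ≈ 84.160, so the balance reaches zero during payment 85.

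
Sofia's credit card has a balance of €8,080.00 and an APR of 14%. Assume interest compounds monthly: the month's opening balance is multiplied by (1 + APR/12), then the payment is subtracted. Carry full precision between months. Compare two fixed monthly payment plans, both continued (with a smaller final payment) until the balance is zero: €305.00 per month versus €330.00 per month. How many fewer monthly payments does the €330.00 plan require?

Monthly rate r = 14%/12 = 1.16667% = 0.0116667.
At €305.00/mo: n = ⌈−ln(1 − rB₀/P)/ln(1+r)⌉ = 32 payments (last €266.96); total interest = total paid − €8,080.00 = €1,641.96.
At €330.00/mo: 30 payments (last €0.47); total interest €1,490.47.
Payments saved = 32 − 30 = 2.

2 fewer payments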